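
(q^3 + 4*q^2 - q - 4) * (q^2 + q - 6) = q^5 + 5*q^4 - 3*q^3 - 29*q^2 + 2*q + 24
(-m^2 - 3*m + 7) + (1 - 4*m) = -m^2 - 7*m + 8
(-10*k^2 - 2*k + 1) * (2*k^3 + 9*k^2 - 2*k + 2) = -20*k^5 - 94*k^4 + 4*k^3 - 7*k^2 - 6*k + 2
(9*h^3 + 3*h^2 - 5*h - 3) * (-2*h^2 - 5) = -18*h^5 - 6*h^4 - 35*h^3 - 9*h^2 + 25*h + 15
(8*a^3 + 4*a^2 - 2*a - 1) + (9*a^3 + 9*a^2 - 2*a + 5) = 17*a^3 + 13*a^2 - 4*a + 4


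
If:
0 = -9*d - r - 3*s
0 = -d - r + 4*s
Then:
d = -7*s/8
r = 39*s/8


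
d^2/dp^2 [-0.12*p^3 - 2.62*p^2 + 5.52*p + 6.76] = -0.72*p - 5.24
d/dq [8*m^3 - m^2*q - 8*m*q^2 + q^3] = -m^2 - 16*m*q + 3*q^2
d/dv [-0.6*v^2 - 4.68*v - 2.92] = -1.2*v - 4.68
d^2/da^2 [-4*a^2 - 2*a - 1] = -8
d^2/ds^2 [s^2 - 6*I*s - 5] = 2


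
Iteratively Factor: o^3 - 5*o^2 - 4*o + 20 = (o + 2)*(o^2 - 7*o + 10) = (o - 2)*(o + 2)*(o - 5)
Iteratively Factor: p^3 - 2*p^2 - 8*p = (p)*(p^2 - 2*p - 8) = p*(p + 2)*(p - 4)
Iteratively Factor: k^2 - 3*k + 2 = (k - 1)*(k - 2)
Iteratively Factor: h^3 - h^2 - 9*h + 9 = (h - 3)*(h^2 + 2*h - 3) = (h - 3)*(h - 1)*(h + 3)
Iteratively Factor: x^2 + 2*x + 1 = (x + 1)*(x + 1)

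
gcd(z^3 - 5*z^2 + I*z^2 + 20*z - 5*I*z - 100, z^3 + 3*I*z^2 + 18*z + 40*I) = z^2 + I*z + 20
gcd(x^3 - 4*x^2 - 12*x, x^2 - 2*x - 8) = x + 2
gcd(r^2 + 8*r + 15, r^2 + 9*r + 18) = r + 3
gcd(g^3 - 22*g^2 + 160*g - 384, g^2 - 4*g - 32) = g - 8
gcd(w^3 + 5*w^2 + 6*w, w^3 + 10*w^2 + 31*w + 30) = w^2 + 5*w + 6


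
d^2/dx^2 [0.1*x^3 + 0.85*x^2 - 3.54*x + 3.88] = 0.6*x + 1.7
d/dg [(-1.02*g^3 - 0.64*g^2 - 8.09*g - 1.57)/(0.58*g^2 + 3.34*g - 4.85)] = (-0.5916*g^4 - 6.8136*g^3 + 17.3956*g^2 + 8.0292*g + 44.4803)/(0.3364*g^4 + 3.8744*g^3 + 5.5296*g^2 - 32.398*g + 23.5225)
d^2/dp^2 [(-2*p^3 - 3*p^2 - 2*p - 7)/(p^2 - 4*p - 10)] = 6*(-22*p^3 - 117*p^2 - 192*p - 134)/(p^6 - 12*p^5 + 18*p^4 + 176*p^3 - 180*p^2 - 1200*p - 1000)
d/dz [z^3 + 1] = 3*z^2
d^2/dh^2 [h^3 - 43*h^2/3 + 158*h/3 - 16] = 6*h - 86/3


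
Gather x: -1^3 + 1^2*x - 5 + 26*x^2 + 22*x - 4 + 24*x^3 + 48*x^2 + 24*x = 24*x^3 + 74*x^2 + 47*x - 10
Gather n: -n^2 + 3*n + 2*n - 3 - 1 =-n^2 + 5*n - 4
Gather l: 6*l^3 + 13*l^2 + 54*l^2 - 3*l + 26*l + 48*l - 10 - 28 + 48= 6*l^3 + 67*l^2 + 71*l + 10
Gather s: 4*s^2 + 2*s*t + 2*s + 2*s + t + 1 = 4*s^2 + s*(2*t + 4) + t + 1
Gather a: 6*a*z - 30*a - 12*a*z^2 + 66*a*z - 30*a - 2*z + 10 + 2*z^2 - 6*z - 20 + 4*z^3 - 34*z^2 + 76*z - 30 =a*(-12*z^2 + 72*z - 60) + 4*z^3 - 32*z^2 + 68*z - 40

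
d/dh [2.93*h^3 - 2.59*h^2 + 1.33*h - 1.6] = 8.79*h^2 - 5.18*h + 1.33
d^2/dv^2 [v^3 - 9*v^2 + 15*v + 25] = 6*v - 18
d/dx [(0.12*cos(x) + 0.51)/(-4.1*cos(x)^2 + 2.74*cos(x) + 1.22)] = (-0.492*cos(x)^2 - 4.182*cos(x) + 1.251)*sin(x)/(16.81*cos(x)^4 - 22.468*cos(x)^3 - 2.4964*cos(x)^2 + 6.6856*cos(x) + 1.4884)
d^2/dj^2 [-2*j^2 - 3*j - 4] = -4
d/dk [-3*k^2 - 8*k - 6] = -6*k - 8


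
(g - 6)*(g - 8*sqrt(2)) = g^2 - 8*sqrt(2)*g - 6*g + 48*sqrt(2)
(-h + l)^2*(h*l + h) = h^3*l + h^3 - 2*h^2*l^2 - 2*h^2*l + h*l^3 + h*l^2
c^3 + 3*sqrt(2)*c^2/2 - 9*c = c*(c - 3*sqrt(2)/2)*(c + 3*sqrt(2))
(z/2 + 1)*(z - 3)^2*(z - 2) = z^4/2 - 3*z^3 + 5*z^2/2 + 12*z - 18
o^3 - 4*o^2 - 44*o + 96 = (o - 8)*(o - 2)*(o + 6)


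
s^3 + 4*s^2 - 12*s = s*(s - 2)*(s + 6)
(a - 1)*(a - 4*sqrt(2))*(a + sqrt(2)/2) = a^3 - 7*sqrt(2)*a^2/2 - a^2 - 4*a + 7*sqrt(2)*a/2 + 4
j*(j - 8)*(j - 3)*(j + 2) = j^4 - 9*j^3 + 2*j^2 + 48*j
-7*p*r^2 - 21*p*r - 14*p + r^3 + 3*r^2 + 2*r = (-7*p + r)*(r + 1)*(r + 2)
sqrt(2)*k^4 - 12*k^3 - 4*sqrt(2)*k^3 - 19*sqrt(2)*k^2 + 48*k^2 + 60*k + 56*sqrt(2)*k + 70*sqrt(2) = (k - 5)*(k - 7*sqrt(2))*(k + sqrt(2))*(sqrt(2)*k + sqrt(2))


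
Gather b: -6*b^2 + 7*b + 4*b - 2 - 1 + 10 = -6*b^2 + 11*b + 7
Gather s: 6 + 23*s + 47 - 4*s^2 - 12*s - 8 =-4*s^2 + 11*s + 45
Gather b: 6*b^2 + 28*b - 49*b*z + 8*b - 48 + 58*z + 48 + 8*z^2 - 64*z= 6*b^2 + b*(36 - 49*z) + 8*z^2 - 6*z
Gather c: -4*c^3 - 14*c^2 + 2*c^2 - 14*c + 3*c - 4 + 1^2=-4*c^3 - 12*c^2 - 11*c - 3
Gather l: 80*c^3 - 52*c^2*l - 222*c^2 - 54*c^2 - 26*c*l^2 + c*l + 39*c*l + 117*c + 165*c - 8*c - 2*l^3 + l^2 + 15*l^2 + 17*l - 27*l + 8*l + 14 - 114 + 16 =80*c^3 - 276*c^2 + 274*c - 2*l^3 + l^2*(16 - 26*c) + l*(-52*c^2 + 40*c - 2) - 84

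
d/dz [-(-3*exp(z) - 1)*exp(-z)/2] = -exp(-z)/2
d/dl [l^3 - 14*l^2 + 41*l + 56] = 3*l^2 - 28*l + 41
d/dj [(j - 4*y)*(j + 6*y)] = 2*j + 2*y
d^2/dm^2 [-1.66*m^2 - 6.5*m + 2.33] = -3.32000000000000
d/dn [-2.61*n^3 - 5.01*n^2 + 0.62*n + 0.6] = -7.83*n^2 - 10.02*n + 0.62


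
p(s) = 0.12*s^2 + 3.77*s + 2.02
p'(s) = 0.24*s + 3.77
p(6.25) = 30.27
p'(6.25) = 5.27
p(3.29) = 15.72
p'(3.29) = 4.56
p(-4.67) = -12.97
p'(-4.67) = 2.65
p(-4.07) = -11.34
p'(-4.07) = 2.79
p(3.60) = 17.15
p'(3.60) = 4.63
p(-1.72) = -4.11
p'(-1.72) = 3.36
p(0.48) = 3.86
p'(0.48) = 3.89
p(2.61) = 12.68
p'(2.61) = 4.40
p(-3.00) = -8.21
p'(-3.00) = 3.05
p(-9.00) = -22.19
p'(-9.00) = 1.61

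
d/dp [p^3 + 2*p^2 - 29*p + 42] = 3*p^2 + 4*p - 29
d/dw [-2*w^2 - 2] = -4*w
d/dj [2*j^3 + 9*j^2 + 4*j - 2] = 6*j^2 + 18*j + 4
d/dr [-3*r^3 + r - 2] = 1 - 9*r^2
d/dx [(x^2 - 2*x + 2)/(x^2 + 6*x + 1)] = 2*(4*x^2 - x - 7)/(x^4 + 12*x^3 + 38*x^2 + 12*x + 1)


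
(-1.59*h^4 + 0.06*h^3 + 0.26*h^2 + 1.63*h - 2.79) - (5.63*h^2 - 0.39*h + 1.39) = -1.59*h^4 + 0.06*h^3 - 5.37*h^2 + 2.02*h - 4.18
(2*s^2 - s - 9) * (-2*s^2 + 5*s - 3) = -4*s^4 + 12*s^3 + 7*s^2 - 42*s + 27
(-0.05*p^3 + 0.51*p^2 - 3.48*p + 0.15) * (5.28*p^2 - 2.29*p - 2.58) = -0.264*p^5 + 2.8073*p^4 - 19.4133*p^3 + 7.4454*p^2 + 8.6349*p - 0.387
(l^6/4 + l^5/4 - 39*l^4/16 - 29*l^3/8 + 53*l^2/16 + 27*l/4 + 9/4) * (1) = l^6/4 + l^5/4 - 39*l^4/16 - 29*l^3/8 + 53*l^2/16 + 27*l/4 + 9/4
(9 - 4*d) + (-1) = 8 - 4*d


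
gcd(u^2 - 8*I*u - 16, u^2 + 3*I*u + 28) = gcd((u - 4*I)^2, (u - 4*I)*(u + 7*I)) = u - 4*I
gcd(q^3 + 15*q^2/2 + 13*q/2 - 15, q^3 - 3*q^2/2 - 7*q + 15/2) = q^2 + 3*q/2 - 5/2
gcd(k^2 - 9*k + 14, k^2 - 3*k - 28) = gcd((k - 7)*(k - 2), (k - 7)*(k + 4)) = k - 7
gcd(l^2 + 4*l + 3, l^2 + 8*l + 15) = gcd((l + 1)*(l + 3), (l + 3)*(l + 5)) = l + 3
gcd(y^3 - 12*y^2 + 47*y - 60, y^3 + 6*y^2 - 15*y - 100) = y - 4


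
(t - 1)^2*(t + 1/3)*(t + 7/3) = t^4 + 2*t^3/3 - 32*t^2/9 + 10*t/9 + 7/9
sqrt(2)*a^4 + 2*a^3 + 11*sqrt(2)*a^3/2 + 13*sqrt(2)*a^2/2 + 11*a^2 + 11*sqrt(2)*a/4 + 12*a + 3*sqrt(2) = (a + 3/2)*(a + 4)*(a + sqrt(2)/2)*(sqrt(2)*a + 1)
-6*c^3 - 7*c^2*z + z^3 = (-3*c + z)*(c + z)*(2*c + z)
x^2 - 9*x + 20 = (x - 5)*(x - 4)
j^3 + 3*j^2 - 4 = (j - 1)*(j + 2)^2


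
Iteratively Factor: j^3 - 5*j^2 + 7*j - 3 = (j - 1)*(j^2 - 4*j + 3) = (j - 1)^2*(j - 3)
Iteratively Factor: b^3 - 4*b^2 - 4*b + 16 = (b - 2)*(b^2 - 2*b - 8) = (b - 2)*(b + 2)*(b - 4)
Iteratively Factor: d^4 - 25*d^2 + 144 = (d + 3)*(d^3 - 3*d^2 - 16*d + 48) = (d - 3)*(d + 3)*(d^2 - 16) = (d - 3)*(d + 3)*(d + 4)*(d - 4)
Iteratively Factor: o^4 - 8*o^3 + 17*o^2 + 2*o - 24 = (o - 2)*(o^3 - 6*o^2 + 5*o + 12) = (o - 2)*(o + 1)*(o^2 - 7*o + 12) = (o - 4)*(o - 2)*(o + 1)*(o - 3)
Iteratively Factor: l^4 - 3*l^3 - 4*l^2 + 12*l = (l - 2)*(l^3 - l^2 - 6*l) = l*(l - 2)*(l^2 - l - 6) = l*(l - 3)*(l - 2)*(l + 2)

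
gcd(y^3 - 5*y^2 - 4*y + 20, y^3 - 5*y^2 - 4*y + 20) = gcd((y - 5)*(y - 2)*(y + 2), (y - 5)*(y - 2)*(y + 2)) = y^3 - 5*y^2 - 4*y + 20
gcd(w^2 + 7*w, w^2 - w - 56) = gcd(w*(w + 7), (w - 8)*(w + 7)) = w + 7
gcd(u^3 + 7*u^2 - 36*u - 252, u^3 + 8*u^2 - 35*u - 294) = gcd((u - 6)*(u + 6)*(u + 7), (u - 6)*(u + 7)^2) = u^2 + u - 42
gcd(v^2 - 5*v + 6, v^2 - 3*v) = v - 3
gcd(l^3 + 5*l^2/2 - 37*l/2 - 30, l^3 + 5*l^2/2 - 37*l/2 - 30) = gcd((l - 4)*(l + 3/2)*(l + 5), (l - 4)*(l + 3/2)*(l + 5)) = l^3 + 5*l^2/2 - 37*l/2 - 30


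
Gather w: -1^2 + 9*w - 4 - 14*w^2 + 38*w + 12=-14*w^2 + 47*w + 7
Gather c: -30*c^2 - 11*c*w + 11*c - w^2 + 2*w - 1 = -30*c^2 + c*(11 - 11*w) - w^2 + 2*w - 1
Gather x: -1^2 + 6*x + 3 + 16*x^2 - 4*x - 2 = 16*x^2 + 2*x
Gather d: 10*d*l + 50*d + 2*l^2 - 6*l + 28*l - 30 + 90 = d*(10*l + 50) + 2*l^2 + 22*l + 60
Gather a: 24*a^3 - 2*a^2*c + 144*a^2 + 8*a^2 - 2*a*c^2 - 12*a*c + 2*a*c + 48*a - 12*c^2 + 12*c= 24*a^3 + a^2*(152 - 2*c) + a*(-2*c^2 - 10*c + 48) - 12*c^2 + 12*c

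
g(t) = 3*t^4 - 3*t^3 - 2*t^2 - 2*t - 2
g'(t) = 12*t^3 - 9*t^2 - 4*t - 2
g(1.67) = -1.56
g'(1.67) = 22.11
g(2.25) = 26.09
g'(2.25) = 80.12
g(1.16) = -6.26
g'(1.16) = -0.02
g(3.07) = 152.69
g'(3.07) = 248.11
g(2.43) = 42.89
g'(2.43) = 107.32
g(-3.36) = 478.31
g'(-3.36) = -545.36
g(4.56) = 959.96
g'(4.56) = 930.44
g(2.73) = 83.23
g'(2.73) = 164.16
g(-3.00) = 310.00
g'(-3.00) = -395.00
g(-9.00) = 21724.00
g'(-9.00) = -9443.00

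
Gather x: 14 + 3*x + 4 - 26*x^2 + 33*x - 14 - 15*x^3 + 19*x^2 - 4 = -15*x^3 - 7*x^2 + 36*x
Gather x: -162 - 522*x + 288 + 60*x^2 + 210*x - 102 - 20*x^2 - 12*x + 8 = 40*x^2 - 324*x + 32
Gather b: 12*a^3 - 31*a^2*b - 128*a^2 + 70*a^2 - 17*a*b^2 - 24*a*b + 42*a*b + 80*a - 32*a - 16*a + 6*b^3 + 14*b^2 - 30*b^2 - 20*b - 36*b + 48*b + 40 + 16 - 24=12*a^3 - 58*a^2 + 32*a + 6*b^3 + b^2*(-17*a - 16) + b*(-31*a^2 + 18*a - 8) + 32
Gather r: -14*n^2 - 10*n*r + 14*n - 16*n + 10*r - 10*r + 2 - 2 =-14*n^2 - 10*n*r - 2*n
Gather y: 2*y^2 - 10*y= 2*y^2 - 10*y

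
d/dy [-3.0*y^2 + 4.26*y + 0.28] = 4.26 - 6.0*y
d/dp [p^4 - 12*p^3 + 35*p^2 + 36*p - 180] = 4*p^3 - 36*p^2 + 70*p + 36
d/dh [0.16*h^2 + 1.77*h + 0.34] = 0.32*h + 1.77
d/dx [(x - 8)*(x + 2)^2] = (x + 2)*(3*x - 14)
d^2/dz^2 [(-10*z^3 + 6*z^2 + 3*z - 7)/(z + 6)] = 2*(-10*z^3 - 180*z^2 - 1080*z + 191)/(z^3 + 18*z^2 + 108*z + 216)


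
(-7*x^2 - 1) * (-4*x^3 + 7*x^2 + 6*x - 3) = 28*x^5 - 49*x^4 - 38*x^3 + 14*x^2 - 6*x + 3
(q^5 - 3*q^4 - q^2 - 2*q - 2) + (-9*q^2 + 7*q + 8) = q^5 - 3*q^4 - 10*q^2 + 5*q + 6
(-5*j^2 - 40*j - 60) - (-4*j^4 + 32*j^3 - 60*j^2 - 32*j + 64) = 4*j^4 - 32*j^3 + 55*j^2 - 8*j - 124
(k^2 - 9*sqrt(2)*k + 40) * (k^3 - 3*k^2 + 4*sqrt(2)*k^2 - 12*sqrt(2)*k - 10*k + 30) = k^5 - 5*sqrt(2)*k^4 - 3*k^4 - 42*k^3 + 15*sqrt(2)*k^3 + 126*k^2 + 250*sqrt(2)*k^2 - 750*sqrt(2)*k - 400*k + 1200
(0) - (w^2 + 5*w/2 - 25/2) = -w^2 - 5*w/2 + 25/2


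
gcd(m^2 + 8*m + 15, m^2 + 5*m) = m + 5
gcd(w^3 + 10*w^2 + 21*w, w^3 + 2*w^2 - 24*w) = w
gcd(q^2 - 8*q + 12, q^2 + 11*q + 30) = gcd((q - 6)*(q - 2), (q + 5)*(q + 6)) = 1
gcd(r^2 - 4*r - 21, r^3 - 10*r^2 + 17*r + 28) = r - 7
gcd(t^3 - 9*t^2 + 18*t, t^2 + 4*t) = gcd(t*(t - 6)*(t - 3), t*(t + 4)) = t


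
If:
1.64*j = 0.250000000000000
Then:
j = 0.15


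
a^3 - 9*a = a*(a - 3)*(a + 3)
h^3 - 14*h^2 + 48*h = h*(h - 8)*(h - 6)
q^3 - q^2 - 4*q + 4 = (q - 2)*(q - 1)*(q + 2)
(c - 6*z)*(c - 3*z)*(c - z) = c^3 - 10*c^2*z + 27*c*z^2 - 18*z^3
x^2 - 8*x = x*(x - 8)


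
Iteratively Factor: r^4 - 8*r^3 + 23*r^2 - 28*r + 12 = (r - 3)*(r^3 - 5*r^2 + 8*r - 4) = (r - 3)*(r - 2)*(r^2 - 3*r + 2) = (r - 3)*(r - 2)*(r - 1)*(r - 2)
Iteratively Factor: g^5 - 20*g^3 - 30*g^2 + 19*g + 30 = (g + 3)*(g^4 - 3*g^3 - 11*g^2 + 3*g + 10) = (g + 1)*(g + 3)*(g^3 - 4*g^2 - 7*g + 10) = (g + 1)*(g + 2)*(g + 3)*(g^2 - 6*g + 5) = (g - 5)*(g + 1)*(g + 2)*(g + 3)*(g - 1)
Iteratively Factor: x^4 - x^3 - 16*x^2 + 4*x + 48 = (x + 3)*(x^3 - 4*x^2 - 4*x + 16) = (x - 2)*(x + 3)*(x^2 - 2*x - 8) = (x - 4)*(x - 2)*(x + 3)*(x + 2)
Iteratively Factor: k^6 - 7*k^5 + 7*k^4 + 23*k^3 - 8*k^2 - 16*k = (k - 4)*(k^5 - 3*k^4 - 5*k^3 + 3*k^2 + 4*k) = (k - 4)*(k - 1)*(k^4 - 2*k^3 - 7*k^2 - 4*k) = (k - 4)*(k - 1)*(k + 1)*(k^3 - 3*k^2 - 4*k) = (k - 4)^2*(k - 1)*(k + 1)*(k^2 + k) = (k - 4)^2*(k - 1)*(k + 1)^2*(k)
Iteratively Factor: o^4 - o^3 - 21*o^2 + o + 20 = (o - 1)*(o^3 - 21*o - 20) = (o - 1)*(o + 4)*(o^2 - 4*o - 5) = (o - 1)*(o + 1)*(o + 4)*(o - 5)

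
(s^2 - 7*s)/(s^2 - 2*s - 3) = s*(7 - s)/(-s^2 + 2*s + 3)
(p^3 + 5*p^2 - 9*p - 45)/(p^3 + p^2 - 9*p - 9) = (p + 5)/(p + 1)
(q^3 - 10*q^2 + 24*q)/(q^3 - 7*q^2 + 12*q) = (q - 6)/(q - 3)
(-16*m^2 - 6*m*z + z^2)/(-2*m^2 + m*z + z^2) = (-8*m + z)/(-m + z)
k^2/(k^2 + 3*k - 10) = k^2/(k^2 + 3*k - 10)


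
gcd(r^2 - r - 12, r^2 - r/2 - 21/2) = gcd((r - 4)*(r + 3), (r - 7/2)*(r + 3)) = r + 3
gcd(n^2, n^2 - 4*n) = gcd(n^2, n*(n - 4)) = n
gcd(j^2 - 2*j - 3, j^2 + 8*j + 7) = j + 1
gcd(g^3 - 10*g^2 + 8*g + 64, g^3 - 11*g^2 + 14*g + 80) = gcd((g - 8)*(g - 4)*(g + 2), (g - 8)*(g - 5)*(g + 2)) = g^2 - 6*g - 16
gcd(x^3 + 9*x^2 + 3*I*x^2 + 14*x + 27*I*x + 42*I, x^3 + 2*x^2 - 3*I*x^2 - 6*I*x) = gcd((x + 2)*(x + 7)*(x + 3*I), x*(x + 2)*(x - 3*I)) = x + 2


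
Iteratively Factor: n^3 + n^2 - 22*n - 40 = (n - 5)*(n^2 + 6*n + 8) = (n - 5)*(n + 2)*(n + 4)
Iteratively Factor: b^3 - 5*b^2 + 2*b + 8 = (b + 1)*(b^2 - 6*b + 8) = (b - 4)*(b + 1)*(b - 2)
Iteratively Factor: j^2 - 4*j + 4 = (j - 2)*(j - 2)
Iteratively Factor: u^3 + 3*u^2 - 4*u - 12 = (u + 2)*(u^2 + u - 6) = (u - 2)*(u + 2)*(u + 3)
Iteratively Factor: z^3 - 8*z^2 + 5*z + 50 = (z - 5)*(z^2 - 3*z - 10) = (z - 5)*(z + 2)*(z - 5)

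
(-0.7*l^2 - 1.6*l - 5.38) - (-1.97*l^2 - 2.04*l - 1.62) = 1.27*l^2 + 0.44*l - 3.76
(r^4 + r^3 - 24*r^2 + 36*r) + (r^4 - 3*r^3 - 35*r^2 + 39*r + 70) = 2*r^4 - 2*r^3 - 59*r^2 + 75*r + 70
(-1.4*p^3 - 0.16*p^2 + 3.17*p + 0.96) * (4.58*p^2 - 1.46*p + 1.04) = -6.412*p^5 + 1.3112*p^4 + 13.2962*p^3 - 0.3978*p^2 + 1.8952*p + 0.9984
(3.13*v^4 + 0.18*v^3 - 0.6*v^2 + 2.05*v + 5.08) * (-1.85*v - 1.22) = -5.7905*v^5 - 4.1516*v^4 + 0.8904*v^3 - 3.0605*v^2 - 11.899*v - 6.1976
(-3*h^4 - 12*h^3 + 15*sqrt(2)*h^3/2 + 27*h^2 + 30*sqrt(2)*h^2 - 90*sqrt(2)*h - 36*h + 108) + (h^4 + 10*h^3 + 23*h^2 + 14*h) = -2*h^4 - 2*h^3 + 15*sqrt(2)*h^3/2 + 30*sqrt(2)*h^2 + 50*h^2 - 90*sqrt(2)*h - 22*h + 108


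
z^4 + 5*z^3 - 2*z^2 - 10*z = z*(z + 5)*(z - sqrt(2))*(z + sqrt(2))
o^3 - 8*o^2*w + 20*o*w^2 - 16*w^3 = (o - 4*w)*(o - 2*w)^2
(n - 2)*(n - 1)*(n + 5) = n^3 + 2*n^2 - 13*n + 10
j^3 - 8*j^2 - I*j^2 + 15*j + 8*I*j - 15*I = (j - 5)*(j - 3)*(j - I)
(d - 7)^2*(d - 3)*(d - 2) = d^4 - 19*d^3 + 125*d^2 - 329*d + 294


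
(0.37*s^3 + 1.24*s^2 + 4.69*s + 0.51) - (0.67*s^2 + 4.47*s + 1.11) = 0.37*s^3 + 0.57*s^2 + 0.220000000000001*s - 0.6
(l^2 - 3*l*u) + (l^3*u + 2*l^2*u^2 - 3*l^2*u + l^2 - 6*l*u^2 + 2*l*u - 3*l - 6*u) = l^3*u + 2*l^2*u^2 - 3*l^2*u + 2*l^2 - 6*l*u^2 - l*u - 3*l - 6*u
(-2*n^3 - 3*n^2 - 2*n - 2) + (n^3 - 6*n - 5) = -n^3 - 3*n^2 - 8*n - 7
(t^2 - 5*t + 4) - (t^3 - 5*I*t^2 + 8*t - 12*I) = -t^3 + t^2 + 5*I*t^2 - 13*t + 4 + 12*I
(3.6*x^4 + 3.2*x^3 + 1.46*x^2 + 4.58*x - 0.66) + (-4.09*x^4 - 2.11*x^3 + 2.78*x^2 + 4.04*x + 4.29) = -0.49*x^4 + 1.09*x^3 + 4.24*x^2 + 8.62*x + 3.63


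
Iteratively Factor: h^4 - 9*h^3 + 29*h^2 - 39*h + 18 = (h - 2)*(h^3 - 7*h^2 + 15*h - 9) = (h - 3)*(h - 2)*(h^2 - 4*h + 3) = (h - 3)*(h - 2)*(h - 1)*(h - 3)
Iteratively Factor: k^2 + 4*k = (k)*(k + 4)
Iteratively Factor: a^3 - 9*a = (a - 3)*(a^2 + 3*a) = (a - 3)*(a + 3)*(a)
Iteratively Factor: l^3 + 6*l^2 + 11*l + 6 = (l + 1)*(l^2 + 5*l + 6) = (l + 1)*(l + 2)*(l + 3)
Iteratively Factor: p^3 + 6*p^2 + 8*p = (p)*(p^2 + 6*p + 8) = p*(p + 4)*(p + 2)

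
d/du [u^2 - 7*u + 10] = 2*u - 7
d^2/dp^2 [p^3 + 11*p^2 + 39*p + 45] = 6*p + 22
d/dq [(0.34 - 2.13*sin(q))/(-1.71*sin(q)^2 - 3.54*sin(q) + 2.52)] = (-3.6423*sin(q)^2 + 1.1628*sin(q) - 4.164)*cos(q)/(2.9241*sin(q)^4 + 12.1068*sin(q)^3 + 3.9132*sin(q)^2 - 17.8416*sin(q) + 6.3504)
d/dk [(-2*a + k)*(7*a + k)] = 5*a + 2*k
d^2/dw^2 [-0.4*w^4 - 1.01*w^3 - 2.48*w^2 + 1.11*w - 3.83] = -4.8*w^2 - 6.06*w - 4.96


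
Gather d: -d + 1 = 1 - d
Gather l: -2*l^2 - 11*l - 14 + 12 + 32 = -2*l^2 - 11*l + 30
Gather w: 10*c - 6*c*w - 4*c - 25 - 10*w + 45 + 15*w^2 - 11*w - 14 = 6*c + 15*w^2 + w*(-6*c - 21) + 6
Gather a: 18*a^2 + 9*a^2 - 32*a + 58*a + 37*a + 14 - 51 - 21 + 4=27*a^2 + 63*a - 54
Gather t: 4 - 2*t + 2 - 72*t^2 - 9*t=-72*t^2 - 11*t + 6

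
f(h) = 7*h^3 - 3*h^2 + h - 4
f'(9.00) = 1648.00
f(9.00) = 4865.00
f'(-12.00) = 3097.00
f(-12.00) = -12544.00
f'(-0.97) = 26.58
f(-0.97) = -14.18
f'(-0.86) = 21.69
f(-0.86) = -11.53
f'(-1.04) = 29.95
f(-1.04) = -16.16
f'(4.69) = 434.78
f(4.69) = 656.83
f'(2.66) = 133.63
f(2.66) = 109.18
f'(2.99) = 170.80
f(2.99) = 159.29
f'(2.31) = 99.20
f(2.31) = 68.59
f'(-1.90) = 88.21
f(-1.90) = -64.74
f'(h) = 21*h^2 - 6*h + 1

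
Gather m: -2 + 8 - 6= 0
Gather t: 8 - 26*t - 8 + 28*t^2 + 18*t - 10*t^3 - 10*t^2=-10*t^3 + 18*t^2 - 8*t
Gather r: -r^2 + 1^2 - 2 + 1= -r^2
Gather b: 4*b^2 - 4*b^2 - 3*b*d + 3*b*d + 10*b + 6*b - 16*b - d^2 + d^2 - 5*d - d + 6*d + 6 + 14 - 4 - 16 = 0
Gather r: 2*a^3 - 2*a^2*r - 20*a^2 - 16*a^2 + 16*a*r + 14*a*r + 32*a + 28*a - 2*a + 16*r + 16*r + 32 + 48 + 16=2*a^3 - 36*a^2 + 58*a + r*(-2*a^2 + 30*a + 32) + 96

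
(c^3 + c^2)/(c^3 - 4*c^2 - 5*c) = c/(c - 5)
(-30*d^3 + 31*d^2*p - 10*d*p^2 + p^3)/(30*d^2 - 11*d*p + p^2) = (6*d^2 - 5*d*p + p^2)/(-6*d + p)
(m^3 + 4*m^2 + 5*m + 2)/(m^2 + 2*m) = m + 2 + 1/m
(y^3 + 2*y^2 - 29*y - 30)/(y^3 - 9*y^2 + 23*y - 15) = (y^2 + 7*y + 6)/(y^2 - 4*y + 3)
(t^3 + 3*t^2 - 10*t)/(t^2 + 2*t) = (t^2 + 3*t - 10)/(t + 2)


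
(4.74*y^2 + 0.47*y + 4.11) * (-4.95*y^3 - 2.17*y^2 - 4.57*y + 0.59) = -23.463*y^5 - 12.6123*y^4 - 43.0262*y^3 - 8.27*y^2 - 18.5054*y + 2.4249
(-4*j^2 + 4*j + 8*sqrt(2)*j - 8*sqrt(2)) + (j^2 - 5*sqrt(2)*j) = -3*j^2 + 4*j + 3*sqrt(2)*j - 8*sqrt(2)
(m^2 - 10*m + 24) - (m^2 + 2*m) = 24 - 12*m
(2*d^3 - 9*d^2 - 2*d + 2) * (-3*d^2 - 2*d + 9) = -6*d^5 + 23*d^4 + 42*d^3 - 83*d^2 - 22*d + 18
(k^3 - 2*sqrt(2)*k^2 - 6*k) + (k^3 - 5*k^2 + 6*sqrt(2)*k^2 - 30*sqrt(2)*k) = 2*k^3 - 5*k^2 + 4*sqrt(2)*k^2 - 30*sqrt(2)*k - 6*k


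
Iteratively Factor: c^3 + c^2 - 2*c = (c - 1)*(c^2 + 2*c) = (c - 1)*(c + 2)*(c)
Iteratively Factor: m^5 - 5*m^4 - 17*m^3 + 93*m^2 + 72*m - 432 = (m - 4)*(m^4 - m^3 - 21*m^2 + 9*m + 108) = (m - 4)*(m + 3)*(m^3 - 4*m^2 - 9*m + 36) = (m - 4)^2*(m + 3)*(m^2 - 9) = (m - 4)^2*(m - 3)*(m + 3)*(m + 3)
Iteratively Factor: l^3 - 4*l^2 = (l)*(l^2 - 4*l) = l^2*(l - 4)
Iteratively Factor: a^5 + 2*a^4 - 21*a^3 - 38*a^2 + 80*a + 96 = (a + 1)*(a^4 + a^3 - 22*a^2 - 16*a + 96) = (a + 1)*(a + 4)*(a^3 - 3*a^2 - 10*a + 24) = (a - 2)*(a + 1)*(a + 4)*(a^2 - a - 12) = (a - 2)*(a + 1)*(a + 3)*(a + 4)*(a - 4)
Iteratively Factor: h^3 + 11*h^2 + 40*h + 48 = (h + 4)*(h^2 + 7*h + 12) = (h + 3)*(h + 4)*(h + 4)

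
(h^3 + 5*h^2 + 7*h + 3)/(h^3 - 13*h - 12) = (h + 1)/(h - 4)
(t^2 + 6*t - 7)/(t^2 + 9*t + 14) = (t - 1)/(t + 2)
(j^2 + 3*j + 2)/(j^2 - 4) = (j + 1)/(j - 2)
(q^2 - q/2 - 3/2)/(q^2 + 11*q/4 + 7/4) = 2*(2*q - 3)/(4*q + 7)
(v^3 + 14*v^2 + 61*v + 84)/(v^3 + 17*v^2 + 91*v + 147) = (v + 4)/(v + 7)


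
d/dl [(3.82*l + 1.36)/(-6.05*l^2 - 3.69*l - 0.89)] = (23.111*l^2 + 16.456*l + 1.6186)/(36.6025*l^4 + 44.649*l^3 + 24.3851*l^2 + 6.5682*l + 0.7921)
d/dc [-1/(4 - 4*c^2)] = -c/(2*(c^2 - 1)^2)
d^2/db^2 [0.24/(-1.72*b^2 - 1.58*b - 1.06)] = (1.420032*b^2 + 1.304448*b - 0.24*(3.44*b + 1.58)*(6.88*b + 3.16) + 0.875136)/(1.72*b^2 + 1.58*b + 1.06)^3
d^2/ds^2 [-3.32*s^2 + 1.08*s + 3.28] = -6.64000000000000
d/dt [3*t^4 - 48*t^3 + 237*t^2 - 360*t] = 12*t^3 - 144*t^2 + 474*t - 360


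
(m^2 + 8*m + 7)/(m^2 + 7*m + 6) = (m + 7)/(m + 6)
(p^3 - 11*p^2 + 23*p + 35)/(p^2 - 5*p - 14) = (p^2 - 4*p - 5)/(p + 2)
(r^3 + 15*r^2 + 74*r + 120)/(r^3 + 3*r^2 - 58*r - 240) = (r + 4)/(r - 8)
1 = 1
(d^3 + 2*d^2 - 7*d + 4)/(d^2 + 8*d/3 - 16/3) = 3*(d^2 - 2*d + 1)/(3*d - 4)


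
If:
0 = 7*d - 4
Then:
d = 4/7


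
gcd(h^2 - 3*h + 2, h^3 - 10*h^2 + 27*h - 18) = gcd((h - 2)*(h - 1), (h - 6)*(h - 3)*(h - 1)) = h - 1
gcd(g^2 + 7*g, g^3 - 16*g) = g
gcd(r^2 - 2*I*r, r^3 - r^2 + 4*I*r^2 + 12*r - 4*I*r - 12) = r - 2*I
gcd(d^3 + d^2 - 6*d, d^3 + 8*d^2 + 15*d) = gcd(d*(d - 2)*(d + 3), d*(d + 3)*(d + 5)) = d^2 + 3*d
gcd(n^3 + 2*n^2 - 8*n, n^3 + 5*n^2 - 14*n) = n^2 - 2*n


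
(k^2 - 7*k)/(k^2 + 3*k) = (k - 7)/(k + 3)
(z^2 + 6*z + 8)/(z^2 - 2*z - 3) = (z^2 + 6*z + 8)/(z^2 - 2*z - 3)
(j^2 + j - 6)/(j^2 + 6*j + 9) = (j - 2)/(j + 3)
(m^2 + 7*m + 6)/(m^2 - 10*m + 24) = (m^2 + 7*m + 6)/(m^2 - 10*m + 24)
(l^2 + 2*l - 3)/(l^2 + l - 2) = (l + 3)/(l + 2)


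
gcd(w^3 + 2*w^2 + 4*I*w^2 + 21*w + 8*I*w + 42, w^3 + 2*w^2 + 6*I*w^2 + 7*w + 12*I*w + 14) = w^2 + w*(2 + 7*I) + 14*I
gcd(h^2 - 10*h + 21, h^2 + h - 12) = h - 3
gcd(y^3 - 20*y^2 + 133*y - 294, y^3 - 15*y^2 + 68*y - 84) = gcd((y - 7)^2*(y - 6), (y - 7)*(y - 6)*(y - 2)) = y^2 - 13*y + 42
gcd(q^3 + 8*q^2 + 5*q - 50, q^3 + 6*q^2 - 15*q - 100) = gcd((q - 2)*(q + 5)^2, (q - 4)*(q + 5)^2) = q^2 + 10*q + 25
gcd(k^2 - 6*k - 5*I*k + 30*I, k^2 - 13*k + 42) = k - 6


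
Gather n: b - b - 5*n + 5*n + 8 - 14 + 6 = 0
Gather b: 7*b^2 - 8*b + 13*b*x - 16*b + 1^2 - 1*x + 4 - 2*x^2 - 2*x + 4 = 7*b^2 + b*(13*x - 24) - 2*x^2 - 3*x + 9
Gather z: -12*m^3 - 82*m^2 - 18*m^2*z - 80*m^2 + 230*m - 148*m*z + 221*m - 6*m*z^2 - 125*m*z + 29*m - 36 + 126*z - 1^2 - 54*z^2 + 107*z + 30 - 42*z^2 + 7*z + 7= -12*m^3 - 162*m^2 + 480*m + z^2*(-6*m - 96) + z*(-18*m^2 - 273*m + 240)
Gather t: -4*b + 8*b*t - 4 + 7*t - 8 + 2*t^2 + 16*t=-4*b + 2*t^2 + t*(8*b + 23) - 12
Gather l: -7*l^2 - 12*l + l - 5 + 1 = -7*l^2 - 11*l - 4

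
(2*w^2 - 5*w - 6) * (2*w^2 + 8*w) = 4*w^4 + 6*w^3 - 52*w^2 - 48*w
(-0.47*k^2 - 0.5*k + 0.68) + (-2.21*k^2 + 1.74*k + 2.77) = -2.68*k^2 + 1.24*k + 3.45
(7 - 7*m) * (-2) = 14*m - 14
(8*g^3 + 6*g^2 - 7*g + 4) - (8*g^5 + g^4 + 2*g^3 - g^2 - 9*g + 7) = -8*g^5 - g^4 + 6*g^3 + 7*g^2 + 2*g - 3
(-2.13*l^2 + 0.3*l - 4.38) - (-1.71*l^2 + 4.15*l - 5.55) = -0.42*l^2 - 3.85*l + 1.17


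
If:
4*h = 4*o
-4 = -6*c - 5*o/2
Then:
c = 2/3 - 5*o/12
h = o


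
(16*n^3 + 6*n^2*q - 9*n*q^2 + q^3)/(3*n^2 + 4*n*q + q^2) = (16*n^2 - 10*n*q + q^2)/(3*n + q)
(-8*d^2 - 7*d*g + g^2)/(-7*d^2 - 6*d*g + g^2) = (8*d - g)/(7*d - g)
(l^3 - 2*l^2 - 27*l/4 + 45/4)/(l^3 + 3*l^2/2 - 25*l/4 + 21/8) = 2*(2*l^2 - l - 15)/(4*l^2 + 12*l - 7)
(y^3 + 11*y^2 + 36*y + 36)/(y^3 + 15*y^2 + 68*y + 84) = (y + 3)/(y + 7)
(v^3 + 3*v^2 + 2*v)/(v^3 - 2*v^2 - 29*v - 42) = v*(v + 1)/(v^2 - 4*v - 21)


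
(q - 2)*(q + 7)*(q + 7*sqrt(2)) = q^3 + 5*q^2 + 7*sqrt(2)*q^2 - 14*q + 35*sqrt(2)*q - 98*sqrt(2)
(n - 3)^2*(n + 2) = n^3 - 4*n^2 - 3*n + 18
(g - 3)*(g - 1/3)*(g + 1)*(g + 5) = g^4 + 8*g^3/3 - 14*g^2 - 32*g/3 + 5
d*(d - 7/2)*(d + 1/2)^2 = d^4 - 5*d^3/2 - 13*d^2/4 - 7*d/8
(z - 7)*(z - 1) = z^2 - 8*z + 7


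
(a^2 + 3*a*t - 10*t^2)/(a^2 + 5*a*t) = (a - 2*t)/a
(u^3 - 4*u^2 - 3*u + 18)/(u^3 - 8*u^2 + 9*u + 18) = (u^2 - u - 6)/(u^2 - 5*u - 6)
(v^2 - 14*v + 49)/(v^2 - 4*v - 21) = (v - 7)/(v + 3)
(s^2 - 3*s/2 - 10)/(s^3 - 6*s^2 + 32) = (s + 5/2)/(s^2 - 2*s - 8)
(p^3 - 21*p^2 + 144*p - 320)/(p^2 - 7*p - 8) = (p^2 - 13*p + 40)/(p + 1)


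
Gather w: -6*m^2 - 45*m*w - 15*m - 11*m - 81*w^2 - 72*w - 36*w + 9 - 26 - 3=-6*m^2 - 26*m - 81*w^2 + w*(-45*m - 108) - 20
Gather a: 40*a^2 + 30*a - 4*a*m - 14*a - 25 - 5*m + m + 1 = 40*a^2 + a*(16 - 4*m) - 4*m - 24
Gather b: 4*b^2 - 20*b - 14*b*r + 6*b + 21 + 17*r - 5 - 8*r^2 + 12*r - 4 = 4*b^2 + b*(-14*r - 14) - 8*r^2 + 29*r + 12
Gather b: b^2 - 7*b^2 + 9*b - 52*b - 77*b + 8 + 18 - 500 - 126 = -6*b^2 - 120*b - 600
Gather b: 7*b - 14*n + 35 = 7*b - 14*n + 35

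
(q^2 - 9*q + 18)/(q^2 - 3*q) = (q - 6)/q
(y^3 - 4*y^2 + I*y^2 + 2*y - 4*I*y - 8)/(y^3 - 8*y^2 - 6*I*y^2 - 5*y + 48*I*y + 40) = (y^2 + 2*y*(-2 + I) - 8*I)/(y^2 - y*(8 + 5*I) + 40*I)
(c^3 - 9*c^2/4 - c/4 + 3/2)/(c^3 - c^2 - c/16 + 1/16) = 4*(4*c^2 - 5*c - 6)/(16*c^2 - 1)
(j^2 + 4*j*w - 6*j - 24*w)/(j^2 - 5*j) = (j^2 + 4*j*w - 6*j - 24*w)/(j*(j - 5))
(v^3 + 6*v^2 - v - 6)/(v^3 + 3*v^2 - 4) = (v^2 + 7*v + 6)/(v^2 + 4*v + 4)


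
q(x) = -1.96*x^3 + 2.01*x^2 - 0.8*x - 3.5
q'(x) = -5.88*x^2 + 4.02*x - 0.8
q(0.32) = -3.61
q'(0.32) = -0.12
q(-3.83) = 139.16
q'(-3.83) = -102.45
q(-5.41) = 370.00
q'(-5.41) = -194.64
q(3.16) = -47.80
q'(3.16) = -46.81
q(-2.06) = 23.81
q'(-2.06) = -34.03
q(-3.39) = 98.67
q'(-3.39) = -82.00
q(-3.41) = 100.32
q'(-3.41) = -82.88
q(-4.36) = 200.65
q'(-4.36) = -130.10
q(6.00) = -359.30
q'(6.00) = -188.36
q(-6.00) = 497.02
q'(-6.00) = -236.60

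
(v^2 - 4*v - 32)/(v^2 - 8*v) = (v + 4)/v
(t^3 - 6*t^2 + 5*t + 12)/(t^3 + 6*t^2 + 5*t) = (t^2 - 7*t + 12)/(t*(t + 5))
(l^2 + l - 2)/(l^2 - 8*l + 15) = (l^2 + l - 2)/(l^2 - 8*l + 15)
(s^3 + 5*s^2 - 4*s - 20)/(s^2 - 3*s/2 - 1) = 2*(s^2 + 7*s + 10)/(2*s + 1)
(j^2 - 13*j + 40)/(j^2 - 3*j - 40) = (j - 5)/(j + 5)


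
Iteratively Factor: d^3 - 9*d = (d + 3)*(d^2 - 3*d) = (d - 3)*(d + 3)*(d)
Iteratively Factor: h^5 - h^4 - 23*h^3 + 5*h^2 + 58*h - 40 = (h - 5)*(h^4 + 4*h^3 - 3*h^2 - 10*h + 8) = (h - 5)*(h + 2)*(h^3 + 2*h^2 - 7*h + 4) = (h - 5)*(h - 1)*(h + 2)*(h^2 + 3*h - 4) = (h - 5)*(h - 1)*(h + 2)*(h + 4)*(h - 1)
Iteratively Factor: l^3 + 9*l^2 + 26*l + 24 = (l + 3)*(l^2 + 6*l + 8) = (l + 2)*(l + 3)*(l + 4)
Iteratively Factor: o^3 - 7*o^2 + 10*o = (o - 2)*(o^2 - 5*o) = (o - 5)*(o - 2)*(o)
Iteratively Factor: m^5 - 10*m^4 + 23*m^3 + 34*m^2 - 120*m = (m + 2)*(m^4 - 12*m^3 + 47*m^2 - 60*m) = (m - 4)*(m + 2)*(m^3 - 8*m^2 + 15*m) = (m - 5)*(m - 4)*(m + 2)*(m^2 - 3*m) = m*(m - 5)*(m - 4)*(m + 2)*(m - 3)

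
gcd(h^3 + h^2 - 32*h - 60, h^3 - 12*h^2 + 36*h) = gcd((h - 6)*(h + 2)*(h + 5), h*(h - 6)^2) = h - 6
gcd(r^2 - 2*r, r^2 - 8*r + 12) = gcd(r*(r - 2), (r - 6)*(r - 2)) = r - 2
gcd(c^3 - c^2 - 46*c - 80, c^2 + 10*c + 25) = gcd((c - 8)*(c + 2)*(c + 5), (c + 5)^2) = c + 5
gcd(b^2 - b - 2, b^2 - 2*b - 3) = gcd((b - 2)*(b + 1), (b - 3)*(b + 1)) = b + 1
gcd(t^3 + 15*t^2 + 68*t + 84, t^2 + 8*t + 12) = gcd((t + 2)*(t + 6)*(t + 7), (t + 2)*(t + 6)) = t^2 + 8*t + 12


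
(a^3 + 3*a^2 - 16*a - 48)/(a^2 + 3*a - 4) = (a^2 - a - 12)/(a - 1)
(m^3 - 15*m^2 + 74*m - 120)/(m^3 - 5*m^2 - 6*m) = (m^2 - 9*m + 20)/(m*(m + 1))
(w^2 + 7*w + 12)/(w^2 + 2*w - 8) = (w + 3)/(w - 2)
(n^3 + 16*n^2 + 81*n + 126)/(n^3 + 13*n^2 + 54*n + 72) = (n + 7)/(n + 4)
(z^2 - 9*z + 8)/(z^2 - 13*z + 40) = (z - 1)/(z - 5)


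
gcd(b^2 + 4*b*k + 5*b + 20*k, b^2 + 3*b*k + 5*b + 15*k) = b + 5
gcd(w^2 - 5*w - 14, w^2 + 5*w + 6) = w + 2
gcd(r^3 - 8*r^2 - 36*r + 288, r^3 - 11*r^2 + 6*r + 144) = r^2 - 14*r + 48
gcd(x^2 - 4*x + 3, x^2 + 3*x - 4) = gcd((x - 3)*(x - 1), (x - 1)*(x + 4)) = x - 1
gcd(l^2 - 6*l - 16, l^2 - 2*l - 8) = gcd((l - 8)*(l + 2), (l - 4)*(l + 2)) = l + 2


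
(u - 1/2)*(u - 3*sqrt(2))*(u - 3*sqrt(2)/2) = u^3 - 9*sqrt(2)*u^2/2 - u^2/2 + 9*sqrt(2)*u/4 + 9*u - 9/2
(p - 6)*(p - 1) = p^2 - 7*p + 6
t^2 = t^2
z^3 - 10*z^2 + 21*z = z*(z - 7)*(z - 3)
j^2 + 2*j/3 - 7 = (j - 7/3)*(j + 3)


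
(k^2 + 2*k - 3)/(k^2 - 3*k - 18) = (k - 1)/(k - 6)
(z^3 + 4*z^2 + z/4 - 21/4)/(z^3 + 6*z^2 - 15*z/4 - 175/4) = (2*z^2 + z - 3)/(2*z^2 + 5*z - 25)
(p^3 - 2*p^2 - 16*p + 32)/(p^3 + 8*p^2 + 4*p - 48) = (p - 4)/(p + 6)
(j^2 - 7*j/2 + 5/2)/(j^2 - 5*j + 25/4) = 2*(j - 1)/(2*j - 5)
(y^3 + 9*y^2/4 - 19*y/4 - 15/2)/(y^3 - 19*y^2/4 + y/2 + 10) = (y + 3)/(y - 4)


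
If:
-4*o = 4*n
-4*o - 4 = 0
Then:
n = 1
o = -1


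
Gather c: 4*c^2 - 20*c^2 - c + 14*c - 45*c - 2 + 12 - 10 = -16*c^2 - 32*c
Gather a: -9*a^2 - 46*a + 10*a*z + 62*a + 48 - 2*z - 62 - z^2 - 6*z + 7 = -9*a^2 + a*(10*z + 16) - z^2 - 8*z - 7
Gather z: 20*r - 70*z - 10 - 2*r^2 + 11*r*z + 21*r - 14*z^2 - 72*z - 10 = -2*r^2 + 41*r - 14*z^2 + z*(11*r - 142) - 20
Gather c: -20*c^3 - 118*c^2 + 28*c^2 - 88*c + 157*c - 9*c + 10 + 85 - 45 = -20*c^3 - 90*c^2 + 60*c + 50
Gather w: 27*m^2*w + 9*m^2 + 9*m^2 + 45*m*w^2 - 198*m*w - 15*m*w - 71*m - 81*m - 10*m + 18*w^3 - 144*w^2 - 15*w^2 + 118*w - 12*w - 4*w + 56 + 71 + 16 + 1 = 18*m^2 - 162*m + 18*w^3 + w^2*(45*m - 159) + w*(27*m^2 - 213*m + 102) + 144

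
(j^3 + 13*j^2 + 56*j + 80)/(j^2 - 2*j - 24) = (j^2 + 9*j + 20)/(j - 6)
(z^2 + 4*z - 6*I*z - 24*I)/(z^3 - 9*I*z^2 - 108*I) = (z + 4)/(z^2 - 3*I*z + 18)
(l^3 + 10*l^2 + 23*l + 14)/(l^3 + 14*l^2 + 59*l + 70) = (l + 1)/(l + 5)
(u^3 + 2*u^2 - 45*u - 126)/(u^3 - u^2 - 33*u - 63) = (u + 6)/(u + 3)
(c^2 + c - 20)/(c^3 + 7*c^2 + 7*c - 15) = (c - 4)/(c^2 + 2*c - 3)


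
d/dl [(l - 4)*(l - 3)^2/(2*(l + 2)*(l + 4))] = (l^4 + 12*l^3 - 69*l^2 - 88*l + 480)/(2*(l^4 + 12*l^3 + 52*l^2 + 96*l + 64))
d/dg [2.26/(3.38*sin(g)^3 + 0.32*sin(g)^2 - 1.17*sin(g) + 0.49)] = (-22.9164*sin(g)^2 - 1.4464*sin(g) + 2.6442)*cos(g)/(3.38*sin(g)^3 + 0.32*sin(g)^2 - 1.17*sin(g) + 0.49)^2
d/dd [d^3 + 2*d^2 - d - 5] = 3*d^2 + 4*d - 1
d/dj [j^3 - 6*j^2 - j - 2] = 3*j^2 - 12*j - 1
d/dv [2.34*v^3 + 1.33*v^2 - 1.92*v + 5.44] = 7.02*v^2 + 2.66*v - 1.92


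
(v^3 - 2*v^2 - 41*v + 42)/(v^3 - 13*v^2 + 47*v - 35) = (v + 6)/(v - 5)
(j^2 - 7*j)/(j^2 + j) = (j - 7)/(j + 1)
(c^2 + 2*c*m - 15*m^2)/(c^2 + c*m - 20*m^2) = (c - 3*m)/(c - 4*m)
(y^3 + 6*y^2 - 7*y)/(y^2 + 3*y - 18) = y*(y^2 + 6*y - 7)/(y^2 + 3*y - 18)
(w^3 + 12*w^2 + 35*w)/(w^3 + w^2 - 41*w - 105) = w*(w + 7)/(w^2 - 4*w - 21)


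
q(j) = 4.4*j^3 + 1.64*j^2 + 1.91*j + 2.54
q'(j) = 13.2*j^2 + 3.28*j + 1.91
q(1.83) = 38.49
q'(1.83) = 52.12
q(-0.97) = -1.79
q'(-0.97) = 11.15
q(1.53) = 25.06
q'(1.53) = 37.83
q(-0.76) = 0.10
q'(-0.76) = 7.04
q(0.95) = 9.61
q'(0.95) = 16.94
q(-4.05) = -270.59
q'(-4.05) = 205.14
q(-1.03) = -2.50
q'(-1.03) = 12.54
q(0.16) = 2.91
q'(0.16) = 2.77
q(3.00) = 141.83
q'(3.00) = 130.55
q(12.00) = 7864.82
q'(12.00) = 1942.07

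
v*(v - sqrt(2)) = v^2 - sqrt(2)*v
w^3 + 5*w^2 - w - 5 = (w - 1)*(w + 1)*(w + 5)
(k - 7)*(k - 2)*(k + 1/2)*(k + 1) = k^4 - 15*k^3/2 + k^2 + 33*k/2 + 7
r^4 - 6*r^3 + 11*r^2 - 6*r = r*(r - 3)*(r - 2)*(r - 1)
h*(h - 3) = h^2 - 3*h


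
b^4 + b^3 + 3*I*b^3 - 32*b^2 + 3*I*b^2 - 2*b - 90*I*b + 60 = (b - 5)*(b + 6)*(b + I)*(b + 2*I)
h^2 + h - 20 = (h - 4)*(h + 5)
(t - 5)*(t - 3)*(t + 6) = t^3 - 2*t^2 - 33*t + 90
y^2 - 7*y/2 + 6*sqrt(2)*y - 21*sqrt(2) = (y - 7/2)*(y + 6*sqrt(2))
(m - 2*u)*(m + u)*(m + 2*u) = m^3 + m^2*u - 4*m*u^2 - 4*u^3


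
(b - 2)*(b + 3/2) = b^2 - b/2 - 3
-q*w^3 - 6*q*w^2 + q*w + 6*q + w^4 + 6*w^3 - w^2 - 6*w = (-q + w)*(w - 1)*(w + 1)*(w + 6)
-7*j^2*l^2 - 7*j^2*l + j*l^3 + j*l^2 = l*(-7*j + l)*(j*l + j)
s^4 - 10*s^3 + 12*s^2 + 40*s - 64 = (s - 8)*(s - 2)^2*(s + 2)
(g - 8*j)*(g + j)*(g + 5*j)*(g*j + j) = g^4*j - 2*g^3*j^2 + g^3*j - 43*g^2*j^3 - 2*g^2*j^2 - 40*g*j^4 - 43*g*j^3 - 40*j^4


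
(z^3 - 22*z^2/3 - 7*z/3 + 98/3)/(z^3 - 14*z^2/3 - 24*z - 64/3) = (3*z^2 - 28*z + 49)/(3*z^2 - 20*z - 32)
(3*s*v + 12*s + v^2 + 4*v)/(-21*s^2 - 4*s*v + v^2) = (-v - 4)/(7*s - v)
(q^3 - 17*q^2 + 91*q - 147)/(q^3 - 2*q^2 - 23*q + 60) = (q^2 - 14*q + 49)/(q^2 + q - 20)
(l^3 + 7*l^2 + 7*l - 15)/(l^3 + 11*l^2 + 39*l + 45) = (l - 1)/(l + 3)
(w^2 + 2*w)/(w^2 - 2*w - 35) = w*(w + 2)/(w^2 - 2*w - 35)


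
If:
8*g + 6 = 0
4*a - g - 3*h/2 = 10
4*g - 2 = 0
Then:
No Solution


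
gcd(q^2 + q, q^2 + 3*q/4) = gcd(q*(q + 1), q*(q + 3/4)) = q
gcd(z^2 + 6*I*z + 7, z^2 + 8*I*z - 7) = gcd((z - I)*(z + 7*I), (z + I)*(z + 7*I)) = z + 7*I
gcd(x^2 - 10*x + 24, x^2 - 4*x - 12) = x - 6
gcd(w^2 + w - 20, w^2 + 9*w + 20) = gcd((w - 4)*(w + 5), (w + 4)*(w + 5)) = w + 5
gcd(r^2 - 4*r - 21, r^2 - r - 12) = r + 3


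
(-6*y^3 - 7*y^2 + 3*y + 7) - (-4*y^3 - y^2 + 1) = -2*y^3 - 6*y^2 + 3*y + 6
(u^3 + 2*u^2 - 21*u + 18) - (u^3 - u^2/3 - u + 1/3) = 7*u^2/3 - 20*u + 53/3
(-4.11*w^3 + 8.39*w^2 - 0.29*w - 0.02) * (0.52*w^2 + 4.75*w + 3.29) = -2.1372*w^5 - 15.1597*w^4 + 26.1798*w^3 + 26.2152*w^2 - 1.0491*w - 0.0658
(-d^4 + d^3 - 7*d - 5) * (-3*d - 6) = 3*d^5 + 3*d^4 - 6*d^3 + 21*d^2 + 57*d + 30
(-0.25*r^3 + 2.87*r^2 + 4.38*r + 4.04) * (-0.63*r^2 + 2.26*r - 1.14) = 0.1575*r^5 - 2.3731*r^4 + 4.0118*r^3 + 4.0818*r^2 + 4.1372*r - 4.6056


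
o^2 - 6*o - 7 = (o - 7)*(o + 1)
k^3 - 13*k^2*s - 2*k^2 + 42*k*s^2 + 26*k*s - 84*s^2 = (k - 2)*(k - 7*s)*(k - 6*s)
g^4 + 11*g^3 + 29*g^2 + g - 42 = (g - 1)*(g + 2)*(g + 3)*(g + 7)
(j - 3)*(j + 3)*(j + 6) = j^3 + 6*j^2 - 9*j - 54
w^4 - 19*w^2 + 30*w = w*(w - 3)*(w - 2)*(w + 5)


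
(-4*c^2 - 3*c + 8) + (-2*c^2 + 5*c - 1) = -6*c^2 + 2*c + 7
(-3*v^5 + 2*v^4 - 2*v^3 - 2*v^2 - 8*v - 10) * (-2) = 6*v^5 - 4*v^4 + 4*v^3 + 4*v^2 + 16*v + 20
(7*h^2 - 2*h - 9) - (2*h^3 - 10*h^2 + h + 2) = -2*h^3 + 17*h^2 - 3*h - 11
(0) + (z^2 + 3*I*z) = z^2 + 3*I*z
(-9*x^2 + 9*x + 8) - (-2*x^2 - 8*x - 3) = -7*x^2 + 17*x + 11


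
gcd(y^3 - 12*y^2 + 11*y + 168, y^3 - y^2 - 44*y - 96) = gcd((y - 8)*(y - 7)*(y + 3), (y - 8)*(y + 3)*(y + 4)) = y^2 - 5*y - 24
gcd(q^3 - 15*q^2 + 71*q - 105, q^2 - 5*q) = q - 5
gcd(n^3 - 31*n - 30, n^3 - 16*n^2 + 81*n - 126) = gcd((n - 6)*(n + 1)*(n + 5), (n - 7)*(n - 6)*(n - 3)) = n - 6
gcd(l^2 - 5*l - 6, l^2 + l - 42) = l - 6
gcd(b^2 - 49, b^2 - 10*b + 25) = 1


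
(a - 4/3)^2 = a^2 - 8*a/3 + 16/9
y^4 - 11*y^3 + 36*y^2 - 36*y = y*(y - 6)*(y - 3)*(y - 2)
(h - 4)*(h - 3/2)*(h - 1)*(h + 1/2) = h^4 - 6*h^3 + 33*h^2/4 - h/4 - 3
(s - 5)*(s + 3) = s^2 - 2*s - 15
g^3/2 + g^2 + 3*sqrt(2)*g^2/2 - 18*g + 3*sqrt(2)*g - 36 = (g/2 + 1)*(g - 3*sqrt(2))*(g + 6*sqrt(2))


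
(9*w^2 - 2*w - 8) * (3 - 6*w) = -54*w^3 + 39*w^2 + 42*w - 24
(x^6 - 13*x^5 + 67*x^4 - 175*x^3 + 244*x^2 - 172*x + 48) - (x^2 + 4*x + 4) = x^6 - 13*x^5 + 67*x^4 - 175*x^3 + 243*x^2 - 176*x + 44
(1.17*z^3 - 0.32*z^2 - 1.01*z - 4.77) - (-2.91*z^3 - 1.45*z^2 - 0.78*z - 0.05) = 4.08*z^3 + 1.13*z^2 - 0.23*z - 4.72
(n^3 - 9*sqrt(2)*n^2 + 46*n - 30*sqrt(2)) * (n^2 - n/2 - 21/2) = n^5 - 9*sqrt(2)*n^4 - n^4/2 + 9*sqrt(2)*n^3/2 + 71*n^3/2 - 23*n^2 + 129*sqrt(2)*n^2/2 - 483*n + 15*sqrt(2)*n + 315*sqrt(2)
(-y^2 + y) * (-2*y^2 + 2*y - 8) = 2*y^4 - 4*y^3 + 10*y^2 - 8*y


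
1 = 1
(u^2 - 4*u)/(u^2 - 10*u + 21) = u*(u - 4)/(u^2 - 10*u + 21)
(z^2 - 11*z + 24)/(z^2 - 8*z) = (z - 3)/z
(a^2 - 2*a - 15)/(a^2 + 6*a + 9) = (a - 5)/(a + 3)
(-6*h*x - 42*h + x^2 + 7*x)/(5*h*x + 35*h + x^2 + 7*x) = (-6*h + x)/(5*h + x)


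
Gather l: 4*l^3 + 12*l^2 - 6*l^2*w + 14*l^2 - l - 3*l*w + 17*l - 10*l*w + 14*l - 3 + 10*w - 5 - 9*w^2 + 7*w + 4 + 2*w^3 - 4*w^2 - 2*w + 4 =4*l^3 + l^2*(26 - 6*w) + l*(30 - 13*w) + 2*w^3 - 13*w^2 + 15*w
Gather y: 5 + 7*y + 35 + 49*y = 56*y + 40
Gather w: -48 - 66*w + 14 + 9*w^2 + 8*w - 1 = 9*w^2 - 58*w - 35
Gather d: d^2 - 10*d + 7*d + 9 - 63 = d^2 - 3*d - 54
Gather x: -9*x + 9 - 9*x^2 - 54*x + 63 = -9*x^2 - 63*x + 72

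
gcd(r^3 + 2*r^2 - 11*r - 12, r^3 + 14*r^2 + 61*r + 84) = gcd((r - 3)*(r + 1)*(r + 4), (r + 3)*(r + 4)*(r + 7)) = r + 4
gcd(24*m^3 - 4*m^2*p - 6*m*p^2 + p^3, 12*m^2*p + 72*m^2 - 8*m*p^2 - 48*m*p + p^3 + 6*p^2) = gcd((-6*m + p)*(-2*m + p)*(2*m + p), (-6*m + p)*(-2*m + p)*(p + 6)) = 12*m^2 - 8*m*p + p^2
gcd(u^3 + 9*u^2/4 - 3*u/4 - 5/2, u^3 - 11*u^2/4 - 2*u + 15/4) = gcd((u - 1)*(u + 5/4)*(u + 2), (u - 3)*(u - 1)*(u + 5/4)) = u^2 + u/4 - 5/4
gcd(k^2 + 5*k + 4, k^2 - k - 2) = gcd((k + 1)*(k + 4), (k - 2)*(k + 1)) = k + 1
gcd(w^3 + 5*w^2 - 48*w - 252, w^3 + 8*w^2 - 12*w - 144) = w^2 + 12*w + 36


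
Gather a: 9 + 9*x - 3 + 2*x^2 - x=2*x^2 + 8*x + 6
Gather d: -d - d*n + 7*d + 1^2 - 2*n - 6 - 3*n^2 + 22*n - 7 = d*(6 - n) - 3*n^2 + 20*n - 12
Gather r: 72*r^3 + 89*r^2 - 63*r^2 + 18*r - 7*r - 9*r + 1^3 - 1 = 72*r^3 + 26*r^2 + 2*r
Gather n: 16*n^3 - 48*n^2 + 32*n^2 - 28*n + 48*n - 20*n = 16*n^3 - 16*n^2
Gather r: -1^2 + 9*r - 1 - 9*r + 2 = 0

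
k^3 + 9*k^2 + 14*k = k*(k + 2)*(k + 7)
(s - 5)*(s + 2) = s^2 - 3*s - 10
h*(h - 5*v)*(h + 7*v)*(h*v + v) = h^4*v + 2*h^3*v^2 + h^3*v - 35*h^2*v^3 + 2*h^2*v^2 - 35*h*v^3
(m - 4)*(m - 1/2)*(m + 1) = m^3 - 7*m^2/2 - 5*m/2 + 2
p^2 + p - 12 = (p - 3)*(p + 4)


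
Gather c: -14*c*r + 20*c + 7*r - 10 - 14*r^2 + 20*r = c*(20 - 14*r) - 14*r^2 + 27*r - 10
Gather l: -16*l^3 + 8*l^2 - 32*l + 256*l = -16*l^3 + 8*l^2 + 224*l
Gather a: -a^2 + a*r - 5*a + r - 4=-a^2 + a*(r - 5) + r - 4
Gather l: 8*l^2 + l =8*l^2 + l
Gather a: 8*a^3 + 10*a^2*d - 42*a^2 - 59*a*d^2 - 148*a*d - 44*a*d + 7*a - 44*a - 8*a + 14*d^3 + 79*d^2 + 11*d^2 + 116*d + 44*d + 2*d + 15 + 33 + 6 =8*a^3 + a^2*(10*d - 42) + a*(-59*d^2 - 192*d - 45) + 14*d^3 + 90*d^2 + 162*d + 54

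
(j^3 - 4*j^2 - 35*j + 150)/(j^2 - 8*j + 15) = (j^2 + j - 30)/(j - 3)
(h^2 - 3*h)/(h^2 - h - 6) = h/(h + 2)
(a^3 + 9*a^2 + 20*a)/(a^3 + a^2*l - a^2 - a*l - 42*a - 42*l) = a*(a^2 + 9*a + 20)/(a^3 + a^2*l - a^2 - a*l - 42*a - 42*l)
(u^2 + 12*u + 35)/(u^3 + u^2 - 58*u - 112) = (u + 5)/(u^2 - 6*u - 16)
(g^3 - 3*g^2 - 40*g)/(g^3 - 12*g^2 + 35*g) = (g^2 - 3*g - 40)/(g^2 - 12*g + 35)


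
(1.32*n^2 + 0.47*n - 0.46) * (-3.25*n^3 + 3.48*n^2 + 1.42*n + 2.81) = -4.29*n^5 + 3.0661*n^4 + 5.005*n^3 + 2.7758*n^2 + 0.6675*n - 1.2926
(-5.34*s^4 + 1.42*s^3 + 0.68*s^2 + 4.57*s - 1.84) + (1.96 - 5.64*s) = -5.34*s^4 + 1.42*s^3 + 0.68*s^2 - 1.07*s + 0.12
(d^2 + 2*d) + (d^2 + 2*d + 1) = 2*d^2 + 4*d + 1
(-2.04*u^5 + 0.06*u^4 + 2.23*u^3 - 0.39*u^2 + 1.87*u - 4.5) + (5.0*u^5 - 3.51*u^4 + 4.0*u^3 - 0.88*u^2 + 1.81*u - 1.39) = 2.96*u^5 - 3.45*u^4 + 6.23*u^3 - 1.27*u^2 + 3.68*u - 5.89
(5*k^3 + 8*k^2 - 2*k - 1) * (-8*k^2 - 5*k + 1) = -40*k^5 - 89*k^4 - 19*k^3 + 26*k^2 + 3*k - 1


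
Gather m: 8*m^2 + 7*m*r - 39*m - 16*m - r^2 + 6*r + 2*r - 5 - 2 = 8*m^2 + m*(7*r - 55) - r^2 + 8*r - 7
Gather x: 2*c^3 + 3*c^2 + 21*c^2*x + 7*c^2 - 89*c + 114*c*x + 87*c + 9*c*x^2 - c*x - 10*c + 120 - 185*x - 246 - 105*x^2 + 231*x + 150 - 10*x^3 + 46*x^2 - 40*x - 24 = 2*c^3 + 10*c^2 - 12*c - 10*x^3 + x^2*(9*c - 59) + x*(21*c^2 + 113*c + 6)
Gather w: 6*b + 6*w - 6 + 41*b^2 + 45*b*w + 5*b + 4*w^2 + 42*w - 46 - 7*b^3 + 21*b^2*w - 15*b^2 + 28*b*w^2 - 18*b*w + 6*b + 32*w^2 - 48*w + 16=-7*b^3 + 26*b^2 + 17*b + w^2*(28*b + 36) + w*(21*b^2 + 27*b) - 36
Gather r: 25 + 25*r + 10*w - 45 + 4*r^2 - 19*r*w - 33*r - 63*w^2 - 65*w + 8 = 4*r^2 + r*(-19*w - 8) - 63*w^2 - 55*w - 12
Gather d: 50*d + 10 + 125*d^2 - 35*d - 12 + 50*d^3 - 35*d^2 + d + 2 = 50*d^3 + 90*d^2 + 16*d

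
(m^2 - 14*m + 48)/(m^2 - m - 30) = (m - 8)/(m + 5)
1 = 1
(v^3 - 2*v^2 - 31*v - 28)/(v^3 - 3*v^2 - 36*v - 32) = (v - 7)/(v - 8)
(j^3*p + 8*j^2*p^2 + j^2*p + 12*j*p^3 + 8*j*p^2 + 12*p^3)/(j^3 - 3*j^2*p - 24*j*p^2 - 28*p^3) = p*(-j^2 - 6*j*p - j - 6*p)/(-j^2 + 5*j*p + 14*p^2)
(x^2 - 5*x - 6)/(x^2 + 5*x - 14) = (x^2 - 5*x - 6)/(x^2 + 5*x - 14)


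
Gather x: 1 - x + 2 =3 - x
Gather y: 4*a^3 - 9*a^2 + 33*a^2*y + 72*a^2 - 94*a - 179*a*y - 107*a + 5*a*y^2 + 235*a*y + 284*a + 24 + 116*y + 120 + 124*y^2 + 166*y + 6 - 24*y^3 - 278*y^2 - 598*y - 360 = 4*a^3 + 63*a^2 + 83*a - 24*y^3 + y^2*(5*a - 154) + y*(33*a^2 + 56*a - 316) - 210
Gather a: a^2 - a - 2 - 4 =a^2 - a - 6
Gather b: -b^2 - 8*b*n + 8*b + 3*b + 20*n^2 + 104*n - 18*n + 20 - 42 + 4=-b^2 + b*(11 - 8*n) + 20*n^2 + 86*n - 18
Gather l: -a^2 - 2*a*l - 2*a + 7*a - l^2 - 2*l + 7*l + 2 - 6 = -a^2 + 5*a - l^2 + l*(5 - 2*a) - 4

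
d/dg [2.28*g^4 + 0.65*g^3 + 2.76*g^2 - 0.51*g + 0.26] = 9.12*g^3 + 1.95*g^2 + 5.52*g - 0.51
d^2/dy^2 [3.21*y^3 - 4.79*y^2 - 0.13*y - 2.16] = 19.26*y - 9.58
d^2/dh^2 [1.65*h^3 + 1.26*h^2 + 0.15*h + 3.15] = 9.9*h + 2.52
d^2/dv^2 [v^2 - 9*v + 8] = 2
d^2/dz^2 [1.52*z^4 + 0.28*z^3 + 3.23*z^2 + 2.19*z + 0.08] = 18.24*z^2 + 1.68*z + 6.46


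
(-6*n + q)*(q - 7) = -6*n*q + 42*n + q^2 - 7*q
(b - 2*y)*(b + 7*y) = b^2 + 5*b*y - 14*y^2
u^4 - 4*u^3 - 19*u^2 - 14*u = u*(u - 7)*(u + 1)*(u + 2)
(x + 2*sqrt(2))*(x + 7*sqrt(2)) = x^2 + 9*sqrt(2)*x + 28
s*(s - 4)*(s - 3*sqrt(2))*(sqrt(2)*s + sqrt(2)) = sqrt(2)*s^4 - 6*s^3 - 3*sqrt(2)*s^3 - 4*sqrt(2)*s^2 + 18*s^2 + 24*s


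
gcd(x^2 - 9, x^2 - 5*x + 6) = x - 3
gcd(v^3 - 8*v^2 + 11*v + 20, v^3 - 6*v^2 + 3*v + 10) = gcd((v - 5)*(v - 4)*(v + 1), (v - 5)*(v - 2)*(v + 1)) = v^2 - 4*v - 5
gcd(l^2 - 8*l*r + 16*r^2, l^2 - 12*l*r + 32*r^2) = -l + 4*r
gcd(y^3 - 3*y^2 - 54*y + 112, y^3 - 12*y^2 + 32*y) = y - 8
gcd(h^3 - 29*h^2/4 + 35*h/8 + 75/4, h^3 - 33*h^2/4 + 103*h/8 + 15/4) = h^2 - 17*h/2 + 15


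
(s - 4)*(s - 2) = s^2 - 6*s + 8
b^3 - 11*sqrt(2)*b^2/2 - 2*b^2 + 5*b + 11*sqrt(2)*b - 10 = (b - 2)*(b - 5*sqrt(2))*(b - sqrt(2)/2)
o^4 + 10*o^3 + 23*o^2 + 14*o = o*(o + 1)*(o + 2)*(o + 7)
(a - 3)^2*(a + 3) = a^3 - 3*a^2 - 9*a + 27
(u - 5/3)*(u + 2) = u^2 + u/3 - 10/3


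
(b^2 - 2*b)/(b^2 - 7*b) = (b - 2)/(b - 7)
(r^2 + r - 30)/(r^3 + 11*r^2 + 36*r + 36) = (r - 5)/(r^2 + 5*r + 6)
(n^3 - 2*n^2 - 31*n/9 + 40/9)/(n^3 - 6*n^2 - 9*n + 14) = (n^2 - n - 40/9)/(n^2 - 5*n - 14)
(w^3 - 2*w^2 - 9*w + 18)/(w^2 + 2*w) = (w^3 - 2*w^2 - 9*w + 18)/(w*(w + 2))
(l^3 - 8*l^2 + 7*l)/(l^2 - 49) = l*(l - 1)/(l + 7)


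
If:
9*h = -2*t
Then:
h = -2*t/9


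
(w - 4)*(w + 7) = w^2 + 3*w - 28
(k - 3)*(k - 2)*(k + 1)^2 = k^4 - 3*k^3 - 3*k^2 + 7*k + 6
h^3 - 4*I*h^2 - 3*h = h*(h - 3*I)*(h - I)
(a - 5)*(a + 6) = a^2 + a - 30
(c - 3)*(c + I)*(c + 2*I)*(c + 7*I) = c^4 - 3*c^3 + 10*I*c^3 - 23*c^2 - 30*I*c^2 + 69*c - 14*I*c + 42*I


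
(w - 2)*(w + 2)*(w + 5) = w^3 + 5*w^2 - 4*w - 20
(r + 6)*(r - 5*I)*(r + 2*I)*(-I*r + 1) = -I*r^4 - 2*r^3 - 6*I*r^3 - 12*r^2 - 13*I*r^2 + 10*r - 78*I*r + 60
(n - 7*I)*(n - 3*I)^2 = n^3 - 13*I*n^2 - 51*n + 63*I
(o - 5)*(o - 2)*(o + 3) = o^3 - 4*o^2 - 11*o + 30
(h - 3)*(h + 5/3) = h^2 - 4*h/3 - 5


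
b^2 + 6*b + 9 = (b + 3)^2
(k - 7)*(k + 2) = k^2 - 5*k - 14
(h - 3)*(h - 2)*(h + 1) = h^3 - 4*h^2 + h + 6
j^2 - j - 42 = (j - 7)*(j + 6)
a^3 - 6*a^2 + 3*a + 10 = (a - 5)*(a - 2)*(a + 1)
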